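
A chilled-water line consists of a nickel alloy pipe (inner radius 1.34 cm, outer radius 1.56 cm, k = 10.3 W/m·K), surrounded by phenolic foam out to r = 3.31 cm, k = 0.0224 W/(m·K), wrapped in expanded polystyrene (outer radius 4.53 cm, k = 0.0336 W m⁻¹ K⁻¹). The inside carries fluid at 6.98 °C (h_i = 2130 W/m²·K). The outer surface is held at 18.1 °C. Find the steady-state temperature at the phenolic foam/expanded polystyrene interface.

T = 15.7 °C

Resistance network (inner→outer):
  R'_conv,in = 1/(2πr h) = 1/(2π·0.0134·2130) = 0.005576 m·K/W
  R'_nickel alloy = ln(0.0156/0.0134)/(2πk) = 0.1520/(2π·10.3) = 0.002349 m·K/W
  R'_phenolic foam = ln(0.0331/0.0156)/(2πk) = 0.7523/(2π·0.0224) = 5.345 m·K/W
  R'_expanded polystyrene = ln(0.0453/0.0331)/(2πk) = 0.3138/(2π·0.0336) = 1.486 m·K/W
ΣR = 0.005576 + 0.002349 + 5.345 + 1.486 = 6.839 m·K/W
Q' = ΔT/ΣR = (6.98 °C − 18.1 °C)/6.839 = -1.626 W/m
From the inner boundary to the phenolic foam/expanded polystyrene interface, ΣR_partial = 5.353 m·K/W.
T_interface = T_in − Q'·ΣR_partial = 6.98 °C − (-1.626)(5.353) = 15.7 °C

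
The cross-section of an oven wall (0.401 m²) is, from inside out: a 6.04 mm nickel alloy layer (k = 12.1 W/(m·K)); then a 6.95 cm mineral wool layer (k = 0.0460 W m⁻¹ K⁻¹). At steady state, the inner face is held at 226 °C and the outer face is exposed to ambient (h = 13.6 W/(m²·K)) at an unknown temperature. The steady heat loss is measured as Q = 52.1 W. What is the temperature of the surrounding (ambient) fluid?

Sum the resistances:
  R_nickel alloy = L/(kA) = 0.00604/(12.1·0.401) = 0.001245 K/W
  R_mineral wool = L/(kA) = 0.0695/(0.0460·0.401) = 3.768 K/W
  R_conv,out = 1/(hA) = 1/(13.6·0.401) = 0.1834 K/W
ΣR = 3.952 K/W
ΔT = Q·ΣR = 52.1 × 3.952 = 205.9 K
Heat flows outward, so T_out = T_in − ΔT = 226 − 205.9 = 20.1 °C

T_out = 20.1 °C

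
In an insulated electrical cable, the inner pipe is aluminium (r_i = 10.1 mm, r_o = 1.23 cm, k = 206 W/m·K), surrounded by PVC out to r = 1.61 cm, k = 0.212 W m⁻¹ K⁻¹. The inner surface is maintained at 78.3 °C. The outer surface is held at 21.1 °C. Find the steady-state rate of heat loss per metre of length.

Q' = 283 W/m

Treat each layer as a resistance in series:
  R'_aluminium = ln(0.0123/0.0101)/(2πk) = 0.1971/(2π·206) = 1.523×10^-4 m·K/W
  R'_PVC = ln(0.0161/0.0123)/(2πk) = 0.2692/(2π·0.212) = 0.2021 m·K/W
ΣR = 1.523×10^-4 + 0.2021 = 0.2023 m·K/W
Q' = ΔT/ΣR = (78.3 °C − 21.1 °C)/0.2023 = 283 W/m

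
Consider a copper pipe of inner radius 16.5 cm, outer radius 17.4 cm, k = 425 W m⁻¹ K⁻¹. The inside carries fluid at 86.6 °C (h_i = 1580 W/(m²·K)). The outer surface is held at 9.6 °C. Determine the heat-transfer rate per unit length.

Q' = 1.22×10^5 W/m

Resistance network (inner→outer):
  R'_conv,in = 1/(2πr h) = 1/(2π·0.165·1580) = 6.105×10^-4 m·K/W
  R'_copper = ln(0.174/0.165)/(2πk) = 0.05311/(2π·425) = 1.989×10^-5 m·K/W
ΣR = 6.105×10^-4 + 1.989×10^-5 = 6.304×10^-4 m·K/W
Q' = ΔT/ΣR = (86.6 °C − 9.6 °C)/6.304×10^-4 = 1.22×10^5 W/m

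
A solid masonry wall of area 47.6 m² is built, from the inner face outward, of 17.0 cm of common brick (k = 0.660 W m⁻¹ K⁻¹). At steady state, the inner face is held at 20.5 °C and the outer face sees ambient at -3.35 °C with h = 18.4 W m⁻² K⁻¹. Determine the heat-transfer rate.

Q = 3.64 kW

Series thermal resistances, inner to outer:
  R_common brick = L/(kA) = 0.170/(0.660·47.6) = 0.005411 K/W
  R_conv,out = 1/(hA) = 1/(18.4·47.6) = 0.001142 K/W
ΣR = 0.005411 + 0.001142 = 0.006553 K/W
Q = ΔT/ΣR = (20.5 °C − -3.35 °C)/0.006553 = 3640 W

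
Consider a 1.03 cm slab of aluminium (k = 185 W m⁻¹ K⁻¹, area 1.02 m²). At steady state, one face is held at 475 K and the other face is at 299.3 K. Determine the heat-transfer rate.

Q = 3220 kW

Q = kA·ΔT/L = 185 × 1.02 × |475 K − 299.3 K| / 0.0103 = 3.22×10^6 W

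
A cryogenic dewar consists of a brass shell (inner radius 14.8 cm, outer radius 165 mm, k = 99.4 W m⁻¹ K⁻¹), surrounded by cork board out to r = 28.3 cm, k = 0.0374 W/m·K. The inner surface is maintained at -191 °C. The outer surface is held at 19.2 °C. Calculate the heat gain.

Q = 39.1 W

Resistance network (inner→outer):
  R_brass = (1/0.148 − 1/0.165)/(4πk) = 0.6962/(4π·99.4) = 5.573×10^-4 K/W
  R_cork board = (1/0.165 − 1/0.283)/(4πk) = 2.527/(4π·0.0374) = 5.377 K/W
ΣR = 5.573×10^-4 + 5.377 = 5.378 K/W
Q = ΔT/ΣR = (-191 °C − 19.2 °C)/5.378 = -39.1 W
(Negative Q ⇒ heat flows inward; heat gain = 39.1 W.)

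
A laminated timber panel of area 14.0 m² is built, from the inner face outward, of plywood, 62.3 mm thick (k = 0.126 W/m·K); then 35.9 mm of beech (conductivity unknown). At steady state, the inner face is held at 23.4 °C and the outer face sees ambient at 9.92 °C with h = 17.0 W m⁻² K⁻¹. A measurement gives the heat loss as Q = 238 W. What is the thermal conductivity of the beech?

k = 0.150 W/m·K

ΣR = ΔT/Q = |23.4 − 9.92|/238 = 0.05664 K/W
Known resistances:
  R_plywood = L/(kA) = 0.0623/(0.126·14.0) = 0.03532 K/W
  R_conv,out = 1/(hA) = 1/(17.0·14.0) = 0.004202 K/W
R_beech = ΣR − ΣR_known = 0.05664 − 0.03952 = 0.01712 K/W
L/(kA) = 0.01712 ⇒ k = 0.0359/(0.01712·14.0) = 0.150 W/m·K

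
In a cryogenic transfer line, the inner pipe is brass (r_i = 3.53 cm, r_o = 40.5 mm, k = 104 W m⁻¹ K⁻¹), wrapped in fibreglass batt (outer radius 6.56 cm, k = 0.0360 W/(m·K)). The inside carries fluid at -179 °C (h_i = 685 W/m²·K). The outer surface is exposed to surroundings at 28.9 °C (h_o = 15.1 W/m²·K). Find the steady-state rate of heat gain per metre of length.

Series thermal resistances, inner to outer:
  R'_conv,in = 1/(2πr h) = 1/(2π·0.0353·685) = 0.006582 m·K/W
  R'_brass = ln(0.0405/0.0353)/(2πk) = 0.1374/(2π·104) = 2.103×10^-4 m·K/W
  R'_fibreglass batt = ln(0.0656/0.0405)/(2πk) = 0.4823/(2π·0.0360) = 2.132 m·K/W
  R'_conv,out = 1/(2πr h) = 1/(2π·0.0656·15.1) = 0.1607 m·K/W
ΣR = 0.006582 + 2.103×10^-4 + 2.132 + 0.1607 = 2.299 m·K/W
Q' = ΔT/ΣR = (-179 °C − 28.9 °C)/2.299 = -90.4 W/m
(Negative Q' ⇒ heat flows inward; heat gain = 90.4 W/m.)

Q' = 90.4 W/m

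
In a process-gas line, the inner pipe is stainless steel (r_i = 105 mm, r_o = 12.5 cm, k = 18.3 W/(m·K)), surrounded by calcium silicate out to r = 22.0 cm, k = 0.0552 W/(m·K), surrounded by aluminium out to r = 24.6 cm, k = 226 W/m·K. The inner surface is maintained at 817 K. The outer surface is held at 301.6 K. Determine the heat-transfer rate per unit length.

Resistance network (inner→outer):
  R'_stainless steel = ln(0.125/0.105)/(2πk) = 0.1744/(2π·18.3) = 0.001516 m·K/W
  R'_calcium silicate = ln(0.220/0.125)/(2πk) = 0.5653/(2π·0.0552) = 1.630 m·K/W
  R'_aluminium = ln(0.246/0.220)/(2πk) = 0.1117/(2π·226) = 7.866×10^-5 m·K/W
ΣR = 0.001516 + 1.630 + 7.866×10^-5 = 1.632 m·K/W
Q' = ΔT/ΣR = (817 K − 301.6 K)/1.632 = 316 W/m

Q' = 316 W/m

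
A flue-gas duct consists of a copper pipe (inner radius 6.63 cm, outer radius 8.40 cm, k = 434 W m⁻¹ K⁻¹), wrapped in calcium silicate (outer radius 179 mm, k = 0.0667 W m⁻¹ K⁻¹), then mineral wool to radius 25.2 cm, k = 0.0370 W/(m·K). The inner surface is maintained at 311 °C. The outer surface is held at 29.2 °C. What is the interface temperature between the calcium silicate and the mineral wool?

Series thermal resistances, inner to outer:
  R'_copper = ln(0.0840/0.0663)/(2πk) = 0.2366/(2π·434) = 8.677×10^-5 m·K/W
  R'_calcium silicate = ln(0.179/0.0840)/(2πk) = 0.7566/(2π·0.0667) = 1.805 m·K/W
  R'_mineral wool = ln(0.252/0.179)/(2πk) = 0.3420/(2π·0.0370) = 1.471 m·K/W
ΣR = 8.677×10^-5 + 1.805 + 1.471 = 3.276 m·K/W
Q' = ΔT/ΣR = (311 °C − 29.2 °C)/3.276 = 86.02 W/m
From the inner boundary to the calcium silicate/mineral wool interface, ΣR_partial = 1.805 m·K/W.
T_interface = T_in − Q'·ΣR_partial = 311 °C − (86.02)(1.805) = 156 °C

T = 156 °C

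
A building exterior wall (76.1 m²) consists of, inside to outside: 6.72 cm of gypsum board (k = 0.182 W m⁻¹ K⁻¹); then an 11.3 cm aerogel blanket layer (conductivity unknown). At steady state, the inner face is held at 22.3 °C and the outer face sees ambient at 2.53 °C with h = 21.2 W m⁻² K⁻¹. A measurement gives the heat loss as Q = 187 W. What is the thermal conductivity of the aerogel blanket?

k = 0.0148 W/m·K

ΣR = ΔT/Q = |22.3 − 2.53|/187 = 0.1057 K/W
Known resistances:
  R_gypsum board = L/(kA) = 0.0672/(0.182·76.1) = 0.004852 K/W
  R_conv,out = 1/(hA) = 1/(21.2·76.1) = 6.198×10^-4 K/W
R_aerogel blanket = ΣR − ΣR_known = 0.1057 − 0.005472 = 0.1002 K/W
L/(kA) = 0.1002 ⇒ k = 0.113/(0.1002·76.1) = 0.0148 W/m·K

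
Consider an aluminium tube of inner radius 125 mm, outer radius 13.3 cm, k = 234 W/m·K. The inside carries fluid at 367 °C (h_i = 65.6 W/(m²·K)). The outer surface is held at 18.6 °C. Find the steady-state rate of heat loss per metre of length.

Q' = 17.9 kW/m

Series thermal resistances, inner to outer:
  R'_conv,in = 1/(2πr h) = 1/(2π·0.125·65.6) = 0.01941 m·K/W
  R'_aluminium = ln(0.133/0.125)/(2πk) = 0.06204/(2π·234) = 4.219×10^-5 m·K/W
ΣR = 0.01941 + 4.219×10^-5 = 0.01945 m·K/W
Q' = ΔT/ΣR = (367 °C − 18.6 °C)/0.01945 = 17900 W/m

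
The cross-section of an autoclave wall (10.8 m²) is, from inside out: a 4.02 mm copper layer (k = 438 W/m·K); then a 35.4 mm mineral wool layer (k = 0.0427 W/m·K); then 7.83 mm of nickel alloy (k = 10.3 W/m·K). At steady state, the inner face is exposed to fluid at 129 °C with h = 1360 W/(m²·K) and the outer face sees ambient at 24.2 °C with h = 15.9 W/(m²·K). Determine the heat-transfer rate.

Series thermal resistances, inner to outer:
  R_conv,in = 1/(hA) = 1/(1360·10.8) = 6.808×10^-5 K/W
  R_copper = L/(kA) = 0.00402/(438·10.8) = 8.498×10^-7 K/W
  R_mineral wool = L/(kA) = 0.0354/(0.0427·10.8) = 0.07676 K/W
  R_nickel alloy = L/(kA) = 0.00783/(10.3·10.8) = 7.039×10^-5 K/W
  R_conv,out = 1/(hA) = 1/(15.9·10.8) = 0.005823 K/W
ΣR = 6.808×10^-5 + 8.498×10^-7 + 0.07676 + 7.039×10^-5 + 0.005823 = 0.08272 K/W
Q = ΔT/ΣR = (129 °C − 24.2 °C)/0.08272 = 1270 W

Q = 1270 W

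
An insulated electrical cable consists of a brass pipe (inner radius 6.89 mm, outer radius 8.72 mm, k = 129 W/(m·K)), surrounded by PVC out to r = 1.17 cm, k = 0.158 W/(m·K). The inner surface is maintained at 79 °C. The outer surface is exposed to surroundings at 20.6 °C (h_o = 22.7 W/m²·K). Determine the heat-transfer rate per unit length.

Q' = 65.2 W/m

Resistance network (inner→outer):
  R'_brass = ln(0.00872/0.00689)/(2πk) = 0.2355/(2π·129) = 2.906×10^-4 m·K/W
  R'_PVC = ln(0.0117/0.00872)/(2πk) = 0.2940/(2π·0.158) = 0.2961 m·K/W
  R'_conv,out = 1/(2πr h) = 1/(2π·0.0117·22.7) = 0.5993 m·K/W
ΣR = 2.906×10^-4 + 0.2961 + 0.5993 = 0.8957 m·K/W
Q' = ΔT/ΣR = (79 °C − 20.6 °C)/0.8957 = 65.2 W/m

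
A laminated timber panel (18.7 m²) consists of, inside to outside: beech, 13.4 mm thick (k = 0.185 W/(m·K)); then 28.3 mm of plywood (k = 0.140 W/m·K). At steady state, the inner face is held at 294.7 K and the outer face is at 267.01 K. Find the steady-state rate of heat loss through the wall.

Series thermal resistances, inner to outer:
  R_beech = L/(kA) = 0.0134/(0.185·18.7) = 0.003873 K/W
  R_plywood = L/(kA) = 0.0283/(0.140·18.7) = 0.01081 K/W
ΣR = 0.003873 + 0.01081 = 0.01468 K/W
Q = ΔT/ΣR = (294.7 K − 267.01 K)/0.01468 = 1890 W

Q = 1890 W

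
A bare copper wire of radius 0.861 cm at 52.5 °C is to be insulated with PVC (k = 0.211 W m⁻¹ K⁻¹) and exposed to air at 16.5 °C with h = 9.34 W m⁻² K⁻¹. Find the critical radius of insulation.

r_cr = 2.26 cm

For a cylinder, r_cr = k_ins/h = 0.211/9.34 = 0.0226 m = 2.26 cm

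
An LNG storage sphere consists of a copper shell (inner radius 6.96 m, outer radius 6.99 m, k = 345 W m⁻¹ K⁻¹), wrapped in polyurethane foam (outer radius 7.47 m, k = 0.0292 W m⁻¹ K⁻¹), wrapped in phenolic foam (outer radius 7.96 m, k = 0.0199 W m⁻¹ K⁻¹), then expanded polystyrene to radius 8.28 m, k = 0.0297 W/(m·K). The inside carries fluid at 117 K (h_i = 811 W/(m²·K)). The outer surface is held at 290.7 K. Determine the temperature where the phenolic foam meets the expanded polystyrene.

T = 258.9 K

Series thermal resistances, inner to outer:
  R_conv,in = 1/(4πr²h) = 1/(4π·6.96²·811) = 2.026×10^-6 K/W
  R_copper = (1/6.96 − 1/6.99)/(4πk) = 6.166×10^-4/(4π·345) = 1.422×10^-7 K/W
  R_polyurethane foam = (1/6.99 − 1/7.47)/(4πk) = 0.009193/(4π·0.0292) = 0.02505 K/W
  R_phenolic foam = (1/7.47 − 1/7.96)/(4πk) = 0.008241/(4π·0.0199) = 0.03295 K/W
  R_expanded polystyrene = (1/7.96 − 1/8.28)/(4πk) = 0.004855/(4π·0.0297) = 0.01301 K/W
ΣR = 2.026×10^-6 + 1.422×10^-7 + 0.02505 + 0.03295 + 0.01301 = 0.07101 K/W
Q = ΔT/ΣR = (117 K − 290.7 K)/0.07101 = -2446 W
From the inner boundary to the phenolic foam/expanded polystyrene interface, ΣR_partial = 0.05800 K/W.
T_interface = T_in − Q·ΣR_partial = 117 K − (-2446)(0.05800) = 258.9 K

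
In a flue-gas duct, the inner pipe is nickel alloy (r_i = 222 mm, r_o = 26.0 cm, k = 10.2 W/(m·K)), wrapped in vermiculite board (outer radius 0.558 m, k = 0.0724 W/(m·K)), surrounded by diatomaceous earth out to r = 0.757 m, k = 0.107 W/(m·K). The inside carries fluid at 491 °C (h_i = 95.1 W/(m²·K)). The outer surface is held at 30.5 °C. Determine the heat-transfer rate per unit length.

Series thermal resistances, inner to outer:
  R'_conv,in = 1/(2πr h) = 1/(2π·0.222·95.1) = 0.007539 m·K/W
  R'_nickel alloy = ln(0.260/0.222)/(2πk) = 0.1580/(2π·10.2) = 0.002465 m·K/W
  R'_vermiculite board = ln(0.558/0.260)/(2πk) = 0.7637/(2π·0.0724) = 1.679 m·K/W
  R'_diatomaceous earth = ln(0.757/0.558)/(2πk) = 0.3050/(2π·0.107) = 0.4537 m·K/W
ΣR = 0.007539 + 0.002465 + 1.679 + 0.4537 = 2.143 m·K/W
Q' = ΔT/ΣR = (491 °C − 30.5 °C)/2.143 = 215 W/m

Q' = 215 W/m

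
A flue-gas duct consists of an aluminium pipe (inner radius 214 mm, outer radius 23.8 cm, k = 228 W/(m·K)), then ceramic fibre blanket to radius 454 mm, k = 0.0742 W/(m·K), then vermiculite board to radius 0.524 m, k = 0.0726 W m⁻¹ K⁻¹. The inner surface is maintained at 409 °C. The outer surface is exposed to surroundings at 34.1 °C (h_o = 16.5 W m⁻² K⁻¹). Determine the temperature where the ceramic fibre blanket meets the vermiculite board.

Series thermal resistances, inner to outer:
  R'_aluminium = ln(0.238/0.214)/(2πk) = 0.1063/(2π·228) = 7.420×10^-5 m·K/W
  R'_ceramic fibre blanket = ln(0.454/0.238)/(2πk) = 0.6458/(2π·0.0742) = 1.385 m·K/W
  R'_vermiculite board = ln(0.524/0.454)/(2πk) = 0.1434/(2π·0.0726) = 0.3144 m·K/W
  R'_conv,out = 1/(2πr h) = 1/(2π·0.524·16.5) = 0.01841 m·K/W
ΣR = 7.420×10^-5 + 1.385 + 0.3144 + 0.01841 = 1.718 m·K/W
Q' = ΔT/ΣR = (409 °C − 34.1 °C)/1.718 = 218.2 W/m
From the inner boundary to the ceramic fibre blanket/vermiculite board interface, ΣR_partial = 1.385 m·K/W.
T_interface = T_in − Q'·ΣR_partial = 409 °C − (218.2)(1.385) = 107 °C

T = 107 °C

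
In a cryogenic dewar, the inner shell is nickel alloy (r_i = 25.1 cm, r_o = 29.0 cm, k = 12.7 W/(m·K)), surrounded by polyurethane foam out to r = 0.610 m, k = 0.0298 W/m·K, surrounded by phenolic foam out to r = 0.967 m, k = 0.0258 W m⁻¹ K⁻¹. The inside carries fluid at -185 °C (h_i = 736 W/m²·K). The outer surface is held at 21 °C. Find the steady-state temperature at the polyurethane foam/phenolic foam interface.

Resistance network (inner→outer):
  R_conv,in = 1/(4πr²h) = 1/(4π·0.251²·736) = 0.001716 K/W
  R_nickel alloy = (1/0.251 − 1/0.290)/(4πk) = 0.5358/(4π·12.7) = 0.003357 K/W
  R_polyurethane foam = (1/0.290 − 1/0.610)/(4πk) = 1.809/(4π·0.0298) = 4.831 K/W
  R_phenolic foam = (1/0.610 − 1/0.967)/(4πk) = 0.6052/(4π·0.0258) = 1.867 K/W
ΣR = 0.001716 + 0.003357 + 4.831 + 1.867 = 6.703 K/W
Q = ΔT/ΣR = (-185 °C − 21 °C)/6.703 = -30.73 W
From the inner boundary to the polyurethane foam/phenolic foam interface, ΣR_partial = 4.836 K/W.
T_interface = T_in − Q·ΣR_partial = -185 °C − (-30.73)(4.836) = -36.4 °C

T = -36.4 °C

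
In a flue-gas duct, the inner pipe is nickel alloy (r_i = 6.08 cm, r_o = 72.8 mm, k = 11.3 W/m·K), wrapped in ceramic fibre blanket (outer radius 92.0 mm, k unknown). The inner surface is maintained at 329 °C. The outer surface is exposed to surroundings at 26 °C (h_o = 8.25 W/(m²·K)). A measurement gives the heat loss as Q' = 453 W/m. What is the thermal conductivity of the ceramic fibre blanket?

k = 0.0816 W/m·K

ΣR = ΔT/Q' = |329 − 26|/453 = 0.6689 m·K/W
Known resistances:
  R'_nickel alloy = ln(0.0728/0.0608)/(2πk) = 0.1801/(2π·11.3) = 0.002537 m·K/W
  R'_conv,out = 1/(2πr h) = 1/(2π·0.0920·8.25) = 0.2097 m·K/W
R_ceramic fibre blanket = ΣR − ΣR_known = 0.6689 − 0.2122 = 0.4567 m·K/W
ln(r₂/r₁)/(2πk) = 0.4567 ⇒ k = 0.2341/(2π·0.4567) = 0.0816 W/m·K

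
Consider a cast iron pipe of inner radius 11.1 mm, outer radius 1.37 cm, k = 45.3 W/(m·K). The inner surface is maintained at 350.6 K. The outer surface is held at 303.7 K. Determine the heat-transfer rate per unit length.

Q' = 2πk·ΔT/ln(r₂/r₁) = 2π × 45.3 × 46.9 / ln(0.0137/0.0111) = 63400 W/m

Q' = 63400 W/m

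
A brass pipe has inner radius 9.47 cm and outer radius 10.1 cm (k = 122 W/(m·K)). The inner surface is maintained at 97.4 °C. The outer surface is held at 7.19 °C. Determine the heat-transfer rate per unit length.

Q' = 2πk·ΔT/ln(r₂/r₁) = 2π × 122 × 90.21 / ln(0.101/0.0947) = 1.07×10^6 W/m

Q' = 1070 kW/m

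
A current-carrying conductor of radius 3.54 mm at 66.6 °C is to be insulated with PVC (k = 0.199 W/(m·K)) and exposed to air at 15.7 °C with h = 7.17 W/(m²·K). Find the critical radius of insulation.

For a cylinder, r_cr = k_ins/h = 0.199/7.17 = 0.0278 m = 2.78 cm

r_cr = 2.78 cm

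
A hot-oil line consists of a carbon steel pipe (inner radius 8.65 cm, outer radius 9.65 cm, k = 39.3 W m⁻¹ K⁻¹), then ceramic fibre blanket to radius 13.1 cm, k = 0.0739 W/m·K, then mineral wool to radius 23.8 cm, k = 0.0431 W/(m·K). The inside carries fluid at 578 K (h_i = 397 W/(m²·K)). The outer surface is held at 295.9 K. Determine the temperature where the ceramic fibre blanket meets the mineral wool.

T = 513 K

Resistance network (inner→outer):
  R'_conv,in = 1/(2πr h) = 1/(2π·0.0865·397) = 0.004635 m·K/W
  R'_carbon steel = ln(0.0965/0.0865)/(2πk) = 0.1094/(2π·39.3) = 4.430×10^-4 m·K/W
  R'_ceramic fibre blanket = ln(0.131/0.0965)/(2πk) = 0.3057/(2π·0.0739) = 0.6583 m·K/W
  R'_mineral wool = ln(0.238/0.131)/(2πk) = 0.5971/(2π·0.0431) = 2.205 m·K/W
ΣR = 0.004635 + 4.430×10^-4 + 0.6583 + 2.205 = 2.868 m·K/W
Q' = ΔT/ΣR = (578 K − 295.9 K)/2.868 = 98.36 W/m
From the inner boundary to the ceramic fibre blanket/mineral wool interface, ΣR_partial = 0.6634 m·K/W.
T_interface = T_in − Q'·ΣR_partial = 578 K − (98.36)(0.6634) = 513 K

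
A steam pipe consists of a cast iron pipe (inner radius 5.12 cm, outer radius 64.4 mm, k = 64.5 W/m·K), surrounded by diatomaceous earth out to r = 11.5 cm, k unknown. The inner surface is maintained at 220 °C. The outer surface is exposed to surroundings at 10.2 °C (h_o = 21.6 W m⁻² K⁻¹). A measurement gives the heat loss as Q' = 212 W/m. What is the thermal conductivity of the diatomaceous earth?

k = 0.0998 W/m·K

ΣR = ΔT/Q' = |220 − 10.2|/212 = 0.9896 m·K/W
Known resistances:
  R'_cast iron = ln(0.0644/0.0512)/(2πk) = 0.2294/(2π·64.5) = 5.660×10^-4 m·K/W
  R'_conv,out = 1/(2πr h) = 1/(2π·0.115·21.6) = 0.06407 m·K/W
R_diatomaceous earth = ΣR − ΣR_known = 0.9896 − 0.06464 = 0.9250 m·K/W
ln(r₂/r₁)/(2πk) = 0.9250 ⇒ k = 0.5798/(2π·0.9250) = 0.0998 W/m·K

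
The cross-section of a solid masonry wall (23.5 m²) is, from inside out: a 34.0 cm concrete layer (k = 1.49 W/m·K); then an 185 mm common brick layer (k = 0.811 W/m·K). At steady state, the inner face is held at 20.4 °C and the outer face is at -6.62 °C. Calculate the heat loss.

Q = 1390 W

Resistance network (inner→outer):
  R_concrete = L/(kA) = 0.340/(1.49·23.5) = 0.009710 K/W
  R_common brick = L/(kA) = 0.185/(0.811·23.5) = 0.009707 K/W
ΣR = 0.009710 + 0.009707 = 0.01942 K/W
Q = ΔT/ΣR = (20.4 °C − -6.62 °C)/0.01942 = 1390 W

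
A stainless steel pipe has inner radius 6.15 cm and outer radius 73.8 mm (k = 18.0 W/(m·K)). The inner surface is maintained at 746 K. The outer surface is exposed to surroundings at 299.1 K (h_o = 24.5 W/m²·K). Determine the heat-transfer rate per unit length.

Q' = 4.99 kW/m

Treat each layer as a resistance in series:
  R'_stainless steel = ln(0.0738/0.0615)/(2πk) = 0.1823/(2π·18.0) = 0.001612 m·K/W
  R'_conv,out = 1/(2πr h) = 1/(2π·0.0738·24.5) = 0.08802 m·K/W
ΣR = 0.001612 + 0.08802 = 0.08963 m·K/W
Q' = ΔT/ΣR = (746 K − 299.1 K)/0.08963 = 4990 W/m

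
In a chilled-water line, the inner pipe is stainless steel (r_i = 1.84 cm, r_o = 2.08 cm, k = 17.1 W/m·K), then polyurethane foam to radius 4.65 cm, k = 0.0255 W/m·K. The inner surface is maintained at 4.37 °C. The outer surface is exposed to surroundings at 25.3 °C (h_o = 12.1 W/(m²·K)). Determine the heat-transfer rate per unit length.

Q' = 3.95 W/m

Treat each layer as a resistance in series:
  R'_stainless steel = ln(0.0208/0.0184)/(2πk) = 0.1226/(2π·17.1) = 0.001141 m·K/W
  R'_polyurethane foam = ln(0.0465/0.0208)/(2πk) = 0.8045/(2π·0.0255) = 5.021 m·K/W
  R'_conv,out = 1/(2πr h) = 1/(2π·0.0465·12.1) = 0.2829 m·K/W
ΣR = 0.001141 + 5.021 + 0.2829 = 5.305 m·K/W
Q' = ΔT/ΣR = (4.37 °C − 25.3 °C)/5.305 = -3.95 W/m
(Negative Q' ⇒ heat flows inward; heat gain = 3.95 W/m.)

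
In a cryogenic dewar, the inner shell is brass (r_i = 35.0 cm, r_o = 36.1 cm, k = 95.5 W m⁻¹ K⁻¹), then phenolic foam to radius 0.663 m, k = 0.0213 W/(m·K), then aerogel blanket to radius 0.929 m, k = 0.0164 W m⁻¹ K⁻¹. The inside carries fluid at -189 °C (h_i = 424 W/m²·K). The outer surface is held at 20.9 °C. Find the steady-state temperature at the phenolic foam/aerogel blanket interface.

Treat each layer as a resistance in series:
  R_conv,in = 1/(4πr²h) = 1/(4π·0.350²·424) = 0.001532 K/W
  R_brass = (1/0.350 − 1/0.361)/(4πk) = 0.08706/(4π·95.5) = 7.254×10^-5 K/W
  R_phenolic foam = (1/0.361 − 1/0.663)/(4πk) = 1.262/(4π·0.0213) = 4.714 K/W
  R_aerogel blanket = (1/0.663 − 1/0.929)/(4πk) = 0.4319/(4π·0.0164) = 2.096 K/W
ΣR = 0.001532 + 7.254×10^-5 + 4.714 + 2.096 = 6.812 K/W
Q = ΔT/ΣR = (-189 °C − 20.9 °C)/6.812 = -30.81 W
From the inner boundary to the phenolic foam/aerogel blanket interface, ΣR_partial = 4.716 K/W.
T_interface = T_in − Q·ΣR_partial = -189 °C − (-30.81)(4.716) = -43.7 °C

T = -43.7 °C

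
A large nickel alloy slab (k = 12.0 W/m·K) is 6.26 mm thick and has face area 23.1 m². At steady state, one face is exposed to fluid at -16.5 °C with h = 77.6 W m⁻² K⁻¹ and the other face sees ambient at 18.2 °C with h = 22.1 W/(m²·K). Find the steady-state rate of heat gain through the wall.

Q = 13.7 kW

Resistance network (inner→outer):
  R_conv,in = 1/(hA) = 1/(77.6·23.1) = 5.579×10^-4 K/W
  R_nickel alloy = L/(kA) = 0.00626/(12.0·23.1) = 2.258×10^-5 K/W
  R_conv,out = 1/(hA) = 1/(22.1·23.1) = 0.001959 K/W
ΣR = 5.579×10^-4 + 2.258×10^-5 + 0.001959 = 0.002539 K/W
Q = ΔT/ΣR = (-16.5 °C − 18.2 °C)/0.002539 = -13700 W
(Negative Q ⇒ heat flows inward; heat gain = 13700 W.)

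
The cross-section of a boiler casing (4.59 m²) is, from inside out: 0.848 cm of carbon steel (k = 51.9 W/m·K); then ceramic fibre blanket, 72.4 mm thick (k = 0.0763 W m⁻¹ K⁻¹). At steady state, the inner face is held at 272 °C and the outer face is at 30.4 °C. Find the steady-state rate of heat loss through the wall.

Q = 1170 W

Treat each layer as a resistance in series:
  R_carbon steel = L/(kA) = 0.00848/(51.9·4.59) = 3.560×10^-5 K/W
  R_ceramic fibre blanket = L/(kA) = 0.0724/(0.0763·4.59) = 0.2067 K/W
ΣR = 3.560×10^-5 + 0.2067 = 0.2067 K/W
Q = ΔT/ΣR = (272 °C − 30.4 °C)/0.2067 = 1170 W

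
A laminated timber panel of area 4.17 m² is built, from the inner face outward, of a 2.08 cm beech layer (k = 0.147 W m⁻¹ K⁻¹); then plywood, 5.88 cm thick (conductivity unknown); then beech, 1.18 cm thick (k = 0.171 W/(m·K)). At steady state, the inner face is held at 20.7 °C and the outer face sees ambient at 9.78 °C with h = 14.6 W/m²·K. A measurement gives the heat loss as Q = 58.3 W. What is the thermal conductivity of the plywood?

k = 0.117 W/m·K

ΣR = ΔT/Q = |20.7 − 9.78|/58.3 = 0.1873 K/W
Known resistances:
  R_beech = L/(kA) = 0.0208/(0.147·4.17) = 0.03393 K/W
  R_beech = L/(kA) = 0.0118/(0.171·4.17) = 0.01655 K/W
  R_conv,out = 1/(hA) = 1/(14.6·4.17) = 0.01643 K/W
R_plywood = ΣR − ΣR_known = 0.1873 − 0.06691 = 0.1204 K/W
L/(kA) = 0.1204 ⇒ k = 0.0588/(0.1204·4.17) = 0.117 W/m·K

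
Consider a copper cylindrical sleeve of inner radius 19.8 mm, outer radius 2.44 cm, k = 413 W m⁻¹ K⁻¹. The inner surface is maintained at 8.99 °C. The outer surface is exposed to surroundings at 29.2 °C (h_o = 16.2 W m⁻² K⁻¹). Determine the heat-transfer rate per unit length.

Series thermal resistances, inner to outer:
  R'_copper = ln(0.0244/0.0198)/(2πk) = 0.2089/(2π·413) = 8.050×10^-5 m·K/W
  R'_conv,out = 1/(2πr h) = 1/(2π·0.0244·16.2) = 0.4026 m·K/W
ΣR = 8.050×10^-5 + 0.4026 = 0.4027 m·K/W
Q' = ΔT/ΣR = (8.99 °C − 29.2 °C)/0.4027 = -50.2 W/m
(Negative Q' ⇒ heat flows inward; heat gain = 50.2 W/m.)

Q' = 50.2 W/m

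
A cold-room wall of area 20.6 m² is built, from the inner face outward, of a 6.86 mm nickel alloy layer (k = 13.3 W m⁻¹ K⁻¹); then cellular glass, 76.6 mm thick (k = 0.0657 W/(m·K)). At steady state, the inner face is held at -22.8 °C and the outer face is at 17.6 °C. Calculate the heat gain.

Resistance network (inner→outer):
  R_nickel alloy = L/(kA) = 0.00686/(13.3·20.6) = 2.504×10^-5 K/W
  R_cellular glass = L/(kA) = 0.0766/(0.0657·20.6) = 0.05660 K/W
ΣR = 2.504×10^-5 + 0.05660 = 0.05663 K/W
Q = ΔT/ΣR = (-22.8 °C − 17.6 °C)/0.05663 = -713 W
(Negative Q ⇒ heat flows inward; heat gain = 713 W.)

Q = 713 W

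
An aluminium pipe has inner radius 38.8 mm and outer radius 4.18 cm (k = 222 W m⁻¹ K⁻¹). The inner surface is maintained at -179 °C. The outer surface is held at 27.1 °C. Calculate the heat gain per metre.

Q' = 2πk·ΔT/ln(r₂/r₁) = 2π × 222 × 206.1 / ln(0.0418/0.0388) = 3.86×10^6 W/m

Q' = 3.86×10^6 W/m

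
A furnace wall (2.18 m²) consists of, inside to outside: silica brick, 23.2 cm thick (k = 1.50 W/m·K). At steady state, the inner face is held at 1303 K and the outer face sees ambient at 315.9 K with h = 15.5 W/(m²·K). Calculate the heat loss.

Treat each layer as a resistance in series:
  R_silica brick = L/(kA) = 0.232/(1.50·2.18) = 0.07095 K/W
  R_conv,out = 1/(hA) = 1/(15.5·2.18) = 0.02959 K/W
ΣR = 0.07095 + 0.02959 = 0.1005 K/W
Q = ΔT/ΣR = (1303 K − 315.9 K)/0.1005 = 9820 W

Q = 9820 W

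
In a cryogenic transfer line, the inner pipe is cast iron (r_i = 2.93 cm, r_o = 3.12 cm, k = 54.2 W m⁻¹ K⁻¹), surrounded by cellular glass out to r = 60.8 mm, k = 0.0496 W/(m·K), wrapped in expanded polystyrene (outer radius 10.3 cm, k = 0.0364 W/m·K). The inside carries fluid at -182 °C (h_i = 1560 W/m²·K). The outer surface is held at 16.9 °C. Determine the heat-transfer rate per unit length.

Treat each layer as a resistance in series:
  R'_conv,in = 1/(2πr h) = 1/(2π·0.0293·1560) = 0.003482 m·K/W
  R'_cast iron = ln(0.0312/0.0293)/(2πk) = 0.06283/(2π·54.2) = 1.845×10^-4 m·K/W
  R'_cellular glass = ln(0.0608/0.0312)/(2πk) = 0.6672/(2π·0.0496) = 2.141 m·K/W
  R'_expanded polystyrene = ln(0.103/0.0608)/(2πk) = 0.5271/(2π·0.0364) = 2.305 m·K/W
ΣR = 0.003482 + 1.845×10^-4 + 2.141 + 2.305 = 4.450 m·K/W
Q' = ΔT/ΣR = (-182 °C − 16.9 °C)/4.450 = -44.7 W/m
(Negative Q' ⇒ heat flows inward; heat gain = 44.7 W/m.)

Q' = 44.7 W/m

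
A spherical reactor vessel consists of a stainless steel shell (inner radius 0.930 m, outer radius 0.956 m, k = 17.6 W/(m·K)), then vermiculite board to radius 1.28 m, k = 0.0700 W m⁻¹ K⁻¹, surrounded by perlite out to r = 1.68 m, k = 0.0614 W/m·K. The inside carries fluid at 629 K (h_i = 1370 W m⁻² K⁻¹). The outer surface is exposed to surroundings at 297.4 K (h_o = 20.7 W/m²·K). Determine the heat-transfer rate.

Q = 610 W

Resistance network (inner→outer):
  R_conv,in = 1/(4πr²h) = 1/(4π·0.930²·1370) = 6.716×10^-5 K/W
  R_stainless steel = (1/0.930 − 1/0.956)/(4πk) = 0.02924/(4π·17.6) = 1.322×10^-4 K/W
  R_vermiculite board = (1/0.956 − 1/1.28)/(4πk) = 0.2648/(4π·0.0700) = 0.3010 K/W
  R_perlite = (1/1.28 − 1/1.68)/(4πk) = 0.1860/(4π·0.0614) = 0.2411 K/W
  R_conv,out = 1/(4πr²h) = 1/(4π·1.68²·20.7) = 0.001362 K/W
ΣR = 6.716×10^-5 + 1.322×10^-4 + 0.3010 + 0.2411 + 0.001362 = 0.5437 K/W
Q = ΔT/ΣR = (629 K − 297.4 K)/0.5437 = 610 W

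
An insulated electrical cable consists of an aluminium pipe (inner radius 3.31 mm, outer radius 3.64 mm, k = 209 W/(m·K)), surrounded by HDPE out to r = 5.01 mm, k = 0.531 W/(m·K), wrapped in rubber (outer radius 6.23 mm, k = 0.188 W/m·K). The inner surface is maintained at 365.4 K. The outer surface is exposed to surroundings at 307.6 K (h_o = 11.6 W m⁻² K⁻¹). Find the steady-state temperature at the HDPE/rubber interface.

T = 363.2 K

Resistance network (inner→outer):
  R'_aluminium = ln(0.00364/0.00331)/(2πk) = 0.09504/(2π·209) = 7.237×10^-5 m·K/W
  R'_HDPE = ln(0.00501/0.00364)/(2πk) = 0.3195/(2π·0.531) = 0.09575 m·K/W
  R'_rubber = ln(0.00623/0.00501)/(2πk) = 0.2179/(2π·0.188) = 0.1845 m·K/W
  R'_conv,out = 1/(2πr h) = 1/(2π·0.00623·11.6) = 2.202 m·K/W
ΣR = 7.237×10^-5 + 0.09575 + 0.1845 + 2.202 = 2.482 m·K/W
Q' = ΔT/ΣR = (365.4 K − 307.6 K)/2.482 = 23.29 W/m
From the inner boundary to the HDPE/rubber interface, ΣR_partial = 0.09582 m·K/W.
T_interface = T_in − Q'·ΣR_partial = 365.4 K − (23.29)(0.09582) = 363.2 K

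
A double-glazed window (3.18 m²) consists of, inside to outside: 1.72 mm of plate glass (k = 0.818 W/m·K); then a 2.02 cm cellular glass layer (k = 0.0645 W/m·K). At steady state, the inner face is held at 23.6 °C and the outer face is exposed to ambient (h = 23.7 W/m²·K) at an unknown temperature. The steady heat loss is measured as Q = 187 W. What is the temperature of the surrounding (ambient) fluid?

T_out = 2.58 °C

Series resistances:
  R_plate glass = L/(kA) = 0.00172/(0.818·3.18) = 6.612×10^-4 K/W
  R_cellular glass = L/(kA) = 0.0202/(0.0645·3.18) = 0.09848 K/W
  R_conv,out = 1/(hA) = 1/(23.7·3.18) = 0.01327 K/W
ΣR = 0.1124 K/W
ΔT = Q·ΣR = 187 × 0.1124 = 21.02 K
Heat flows outward, so T_out = T_in − ΔT = 23.6 − 21.02 = 2.58 °C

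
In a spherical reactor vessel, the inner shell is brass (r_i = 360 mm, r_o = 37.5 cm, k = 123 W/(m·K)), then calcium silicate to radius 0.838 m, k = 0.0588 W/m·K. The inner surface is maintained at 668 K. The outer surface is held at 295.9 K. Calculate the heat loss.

Q = 187 W

Resistance network (inner→outer):
  R_brass = (1/0.360 − 1/0.375)/(4πk) = 0.1111/(4π·123) = 7.189×10^-5 K/W
  R_calcium silicate = (1/0.375 − 1/0.838)/(4πk) = 1.473/(4π·0.0588) = 1.994 K/W
ΣR = 7.189×10^-5 + 1.994 = 1.994 K/W
Q = ΔT/ΣR = (668 K − 295.9 K)/1.994 = 187 W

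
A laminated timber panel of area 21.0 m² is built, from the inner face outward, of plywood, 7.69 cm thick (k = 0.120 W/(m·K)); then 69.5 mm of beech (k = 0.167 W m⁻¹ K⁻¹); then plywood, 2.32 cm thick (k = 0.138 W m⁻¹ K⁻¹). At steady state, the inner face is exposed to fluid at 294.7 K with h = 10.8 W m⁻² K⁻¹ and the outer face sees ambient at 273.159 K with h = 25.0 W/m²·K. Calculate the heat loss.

Treat each layer as a resistance in series:
  R_conv,in = 1/(hA) = 1/(10.8·21.0) = 0.004409 K/W
  R_plywood = L/(kA) = 0.0769/(0.120·21.0) = 0.03052 K/W
  R_beech = L/(kA) = 0.0695/(0.167·21.0) = 0.01982 K/W
  R_plywood = L/(kA) = 0.0232/(0.138·21.0) = 0.008006 K/W
  R_conv,out = 1/(hA) = 1/(25.0·21.0) = 0.001905 K/W
ΣR = 0.004409 + 0.03052 + 0.01982 + 0.008006 + 0.001905 = 0.06466 K/W
Q = ΔT/ΣR = (294.7 K − 273.159 K)/0.06466 = 333 W

Q = 333 W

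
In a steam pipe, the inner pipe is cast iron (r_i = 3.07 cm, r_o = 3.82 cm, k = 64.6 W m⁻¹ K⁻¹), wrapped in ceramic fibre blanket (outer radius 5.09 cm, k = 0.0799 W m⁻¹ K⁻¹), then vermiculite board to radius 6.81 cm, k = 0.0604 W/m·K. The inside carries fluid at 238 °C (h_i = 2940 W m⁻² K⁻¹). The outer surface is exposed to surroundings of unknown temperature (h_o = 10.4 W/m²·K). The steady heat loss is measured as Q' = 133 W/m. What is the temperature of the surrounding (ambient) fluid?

T_out = 29.7 °C

Sum the resistances:
  R'_conv,in = 1/(2πr h) = 1/(2π·0.0307·2940) = 0.001763 m·K/W
  R'_cast iron = ln(0.0382/0.0307)/(2πk) = 0.2186/(2π·64.6) = 5.385×10^-4 m·K/W
  R'_ceramic fibre blanket = ln(0.0509/0.0382)/(2πk) = 0.2870/(2π·0.0799) = 0.5717 m·K/W
  R'_vermiculite board = ln(0.0681/0.0509)/(2πk) = 0.2911/(2π·0.0604) = 0.7671 m·K/W
  R'_conv,out = 1/(2πr h) = 1/(2π·0.0681·10.4) = 0.2247 m·K/W
ΣR = 1.566 m·K/W
ΔT = Q'·ΣR = 133 × 1.566 = 208.3 K
Heat flows outward, so T_out = T_in − ΔT = 238 − 208.3 = 29.7 °C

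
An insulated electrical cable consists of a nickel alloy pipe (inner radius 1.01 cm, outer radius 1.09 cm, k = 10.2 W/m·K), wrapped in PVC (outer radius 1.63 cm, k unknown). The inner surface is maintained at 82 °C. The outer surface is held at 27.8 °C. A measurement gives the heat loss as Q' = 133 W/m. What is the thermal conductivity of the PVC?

ΣR = ΔT/Q' = |82 − 27.8|/133 = 0.4075 m·K/W
Known resistances:
  R'_nickel alloy = ln(0.0109/0.0101)/(2πk) = 0.07623/(2π·10.2) = 0.001189 m·K/W
R_PVC = ΣR − ΣR_known = 0.4075 − 0.001189 = 0.4063 m·K/W
ln(r₂/r₁)/(2πk) = 0.4063 ⇒ k = 0.4024/(2π·0.4063) = 0.158 W/m·K

k = 0.158 W/m·K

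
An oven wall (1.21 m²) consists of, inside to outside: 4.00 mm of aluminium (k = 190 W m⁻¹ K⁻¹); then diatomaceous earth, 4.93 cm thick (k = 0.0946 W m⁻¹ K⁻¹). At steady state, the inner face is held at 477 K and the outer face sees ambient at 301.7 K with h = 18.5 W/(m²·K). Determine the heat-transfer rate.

Q = 369 W

Resistance network (inner→outer):
  R_aluminium = L/(kA) = 0.00400/(190·1.21) = 1.740×10^-5 K/W
  R_diatomaceous earth = L/(kA) = 0.0493/(0.0946·1.21) = 0.4307 K/W
  R_conv,out = 1/(hA) = 1/(18.5·1.21) = 0.04467 K/W
ΣR = 1.740×10^-5 + 0.4307 + 0.04467 = 0.4754 K/W
Q = ΔT/ΣR = (477 K − 301.7 K)/0.4754 = 369 W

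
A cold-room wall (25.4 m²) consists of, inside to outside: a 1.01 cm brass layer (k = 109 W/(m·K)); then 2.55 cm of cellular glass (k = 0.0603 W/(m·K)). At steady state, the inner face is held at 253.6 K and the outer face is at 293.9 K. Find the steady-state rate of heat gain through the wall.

Q = 2420 W

Treat each layer as a resistance in series:
  R_brass = L/(kA) = 0.0101/(109·25.4) = 3.648×10^-6 K/W
  R_cellular glass = L/(kA) = 0.0255/(0.0603·25.4) = 0.01665 K/W
ΣR = 3.648×10^-6 + 0.01665 = 0.01665 K/W
Q = ΔT/ΣR = (253.6 K − 293.9 K)/0.01665 = -2420 W
(Negative Q ⇒ heat flows inward; heat gain = 2420 W.)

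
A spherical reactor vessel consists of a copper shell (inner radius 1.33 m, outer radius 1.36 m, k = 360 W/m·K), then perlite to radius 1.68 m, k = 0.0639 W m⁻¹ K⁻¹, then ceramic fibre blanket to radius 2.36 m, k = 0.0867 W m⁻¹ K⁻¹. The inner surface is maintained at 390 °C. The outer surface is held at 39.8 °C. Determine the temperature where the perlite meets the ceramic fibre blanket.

T = 206 °C

Series thermal resistances, inner to outer:
  R_copper = (1/1.33 − 1/1.36)/(4πk) = 0.01659/(4π·360) = 3.666×10^-6 K/W
  R_perlite = (1/1.36 − 1/1.68)/(4πk) = 0.1401/(4π·0.0639) = 0.1744 K/W
  R_ceramic fibre blanket = (1/1.68 − 1/2.36)/(4πk) = 0.1715/(4π·0.0867) = 0.1574 K/W
ΣR = 3.666×10^-6 + 0.1744 + 0.1574 = 0.3318 K/W
Q = ΔT/ΣR = (390 °C − 39.8 °C)/0.3318 = 1055 W
From the inner boundary to the perlite/ceramic fibre blanket interface, ΣR_partial = 0.1744 K/W.
T_interface = T_in − Q·ΣR_partial = 390 °C − (1055)(0.1744) = 206 °C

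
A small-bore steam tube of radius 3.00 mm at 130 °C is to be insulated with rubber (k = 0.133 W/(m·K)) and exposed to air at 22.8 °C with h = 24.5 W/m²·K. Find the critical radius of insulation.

For a cylinder, r_cr = k_ins/h = 0.133/24.5 = 0.00543 m = 0.543 cm

r_cr = 0.543 cm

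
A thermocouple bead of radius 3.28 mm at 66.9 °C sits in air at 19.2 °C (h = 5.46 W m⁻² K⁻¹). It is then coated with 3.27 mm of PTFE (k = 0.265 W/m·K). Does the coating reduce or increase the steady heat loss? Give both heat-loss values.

increases: 0.0352 → 0.124 W

Critical radius for a sphere: r_cr = 2k/h = 0.0971 m = 9.71 cm.
Outer radius after coating: r₂ = 0.00328 + 0.00327 = 0.00655 m.
Since r₁ < r_cr and r₂ ≤ r_cr, the coating moves toward the maximum at r_cr — heat loss rises.
Bare: R = 1/(4πr₁²h) = 1355 K/W; Q = 47.7/1355 = 0.0352 W.
Coated: R = R_cond + R_conv = 385.4 K/W; Q = 47.7/385.4 = 0.124 W.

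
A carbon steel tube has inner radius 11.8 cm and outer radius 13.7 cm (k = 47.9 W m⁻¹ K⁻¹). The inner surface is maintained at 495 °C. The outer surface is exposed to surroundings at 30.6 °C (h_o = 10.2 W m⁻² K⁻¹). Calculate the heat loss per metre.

Resistance network (inner→outer):
  R'_carbon steel = ln(0.137/0.118)/(2πk) = 0.1493/(2π·47.9) = 4.961×10^-4 m·K/W
  R'_conv,out = 1/(2πr h) = 1/(2π·0.137·10.2) = 0.1139 m·K/W
ΣR = 4.961×10^-4 + 0.1139 = 0.1144 m·K/W
Q' = ΔT/ΣR = (495 °C − 30.6 °C)/0.1144 = 4060 W/m

Q' = 4.06 kW/m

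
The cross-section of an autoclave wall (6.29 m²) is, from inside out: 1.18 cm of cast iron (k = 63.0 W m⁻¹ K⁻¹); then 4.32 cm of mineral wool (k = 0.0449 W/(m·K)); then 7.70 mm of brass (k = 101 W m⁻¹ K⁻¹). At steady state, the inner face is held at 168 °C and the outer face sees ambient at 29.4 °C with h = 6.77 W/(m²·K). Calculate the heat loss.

Q = 785 W

Treat each layer as a resistance in series:
  R_cast iron = L/(kA) = 0.0118/(63.0·6.29) = 2.978×10^-5 K/W
  R_mineral wool = L/(kA) = 0.0432/(0.0449·6.29) = 0.1530 K/W
  R_brass = L/(kA) = 0.00770/(101·6.29) = 1.212×10^-5 K/W
  R_conv,out = 1/(hA) = 1/(6.77·6.29) = 0.02348 K/W
ΣR = 2.978×10^-5 + 0.1530 + 1.212×10^-5 + 0.02348 = 0.1765 K/W
Q = ΔT/ΣR = (168 °C − 29.4 °C)/0.1765 = 785 W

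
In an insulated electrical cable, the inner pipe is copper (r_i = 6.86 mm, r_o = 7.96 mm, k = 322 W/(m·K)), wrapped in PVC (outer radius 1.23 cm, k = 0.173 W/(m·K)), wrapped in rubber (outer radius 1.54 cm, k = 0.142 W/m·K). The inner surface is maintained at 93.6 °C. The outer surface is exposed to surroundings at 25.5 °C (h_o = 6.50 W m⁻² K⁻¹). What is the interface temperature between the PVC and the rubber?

Treat each layer as a resistance in series:
  R'_copper = ln(0.00796/0.00686)/(2πk) = 0.1487/(2π·322) = 7.351×10^-5 m·K/W
  R'_PVC = ln(0.0123/0.00796)/(2πk) = 0.4352/(2π·0.173) = 0.4003 m·K/W
  R'_rubber = ln(0.0154/0.0123)/(2πk) = 0.2248/(2π·0.142) = 0.2519 m·K/W
  R'_conv,out = 1/(2πr h) = 1/(2π·0.0154·6.50) = 1.590 m·K/W
ΣR = 7.351×10^-5 + 0.4003 + 0.2519 + 1.590 = 2.242 m·K/W
Q' = ΔT/ΣR = (93.6 °C − 25.5 °C)/2.242 = 30.37 W/m
From the inner boundary to the PVC/rubber interface, ΣR_partial = 0.4004 m·K/W.
T_interface = T_in − Q'·ΣR_partial = 93.6 °C − (30.37)(0.4004) = 81.4 °C

T = 81.4 °C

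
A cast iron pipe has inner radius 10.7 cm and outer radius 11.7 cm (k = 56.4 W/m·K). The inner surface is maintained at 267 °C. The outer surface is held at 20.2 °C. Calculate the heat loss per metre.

Q' = 2πk·ΔT/ln(r₂/r₁) = 2π × 56.4 × 246.8 / ln(0.117/0.107) = 9.79×10^5 W/m

Q' = 9.79×10^5 W/m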